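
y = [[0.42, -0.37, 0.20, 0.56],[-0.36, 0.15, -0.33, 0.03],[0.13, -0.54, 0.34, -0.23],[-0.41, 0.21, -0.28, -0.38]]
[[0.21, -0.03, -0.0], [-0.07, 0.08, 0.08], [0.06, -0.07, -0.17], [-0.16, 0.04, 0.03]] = y @ [[0.1,  -0.24,  0.07], [-0.13,  0.05,  0.11], [0.06,  0.06,  -0.27], [0.20,  0.14,  0.11]]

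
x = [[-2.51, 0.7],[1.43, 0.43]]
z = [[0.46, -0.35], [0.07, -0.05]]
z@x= [[-1.66, 0.17], [-0.25, 0.03]]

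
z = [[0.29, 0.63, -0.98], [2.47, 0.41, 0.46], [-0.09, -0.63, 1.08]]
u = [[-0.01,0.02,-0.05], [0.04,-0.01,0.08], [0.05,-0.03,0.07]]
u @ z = [[0.05, 0.03, -0.04], [-0.02, -0.03, 0.04], [-0.07, -0.02, 0.01]]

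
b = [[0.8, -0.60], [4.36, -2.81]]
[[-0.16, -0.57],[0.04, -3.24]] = b@[[1.26, -0.95], [1.94, -0.32]]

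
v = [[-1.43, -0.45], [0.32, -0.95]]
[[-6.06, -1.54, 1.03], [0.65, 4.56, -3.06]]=v@[[4.03, 2.34, -1.57],  [0.67, -4.01, 2.69]]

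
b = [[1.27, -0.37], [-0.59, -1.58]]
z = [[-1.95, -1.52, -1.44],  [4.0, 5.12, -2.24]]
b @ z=[[-3.96, -3.82, -1.0], [-5.17, -7.19, 4.39]]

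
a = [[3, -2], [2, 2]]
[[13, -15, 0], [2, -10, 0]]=a @ [[3, -5, 0], [-2, 0, 0]]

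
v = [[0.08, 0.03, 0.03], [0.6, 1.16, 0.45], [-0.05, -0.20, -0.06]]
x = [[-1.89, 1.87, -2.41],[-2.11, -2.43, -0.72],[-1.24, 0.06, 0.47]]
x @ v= [[1.09, 2.59, 0.93], [-1.59, -2.74, -1.11], [-0.09, -0.06, -0.04]]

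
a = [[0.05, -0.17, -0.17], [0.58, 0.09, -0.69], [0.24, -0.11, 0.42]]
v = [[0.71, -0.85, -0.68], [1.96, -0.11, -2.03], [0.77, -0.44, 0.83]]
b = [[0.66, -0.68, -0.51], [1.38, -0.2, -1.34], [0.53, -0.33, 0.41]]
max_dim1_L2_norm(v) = 2.82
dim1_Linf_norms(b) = [0.68, 1.38, 0.53]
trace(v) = 1.43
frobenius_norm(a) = 1.06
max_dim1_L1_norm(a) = 1.36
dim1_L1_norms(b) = [1.85, 2.92, 1.27]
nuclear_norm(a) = 1.59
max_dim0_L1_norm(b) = 2.57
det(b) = 0.70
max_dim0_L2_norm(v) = 2.3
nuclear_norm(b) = 3.36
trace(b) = 0.87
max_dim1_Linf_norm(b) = 1.38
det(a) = 0.08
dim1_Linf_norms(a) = [0.17, 0.69, 0.42]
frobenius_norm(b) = 2.34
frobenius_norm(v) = 3.34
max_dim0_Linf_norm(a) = 0.69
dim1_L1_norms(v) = [2.24, 4.1, 2.04]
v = a + b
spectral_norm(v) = 3.01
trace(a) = 0.56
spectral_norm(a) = 0.94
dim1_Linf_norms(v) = [0.85, 2.03, 0.83]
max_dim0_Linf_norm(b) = 1.38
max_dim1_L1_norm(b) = 2.92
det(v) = 2.54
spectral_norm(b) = 2.16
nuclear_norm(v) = 4.95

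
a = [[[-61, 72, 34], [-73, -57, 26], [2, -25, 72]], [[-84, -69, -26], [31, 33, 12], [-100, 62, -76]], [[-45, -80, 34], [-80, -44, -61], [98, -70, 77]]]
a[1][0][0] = -84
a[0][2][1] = -25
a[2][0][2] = 34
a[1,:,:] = [[-84, -69, -26], [31, 33, 12], [-100, 62, -76]]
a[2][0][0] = -45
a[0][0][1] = 72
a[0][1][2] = 26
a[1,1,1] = 33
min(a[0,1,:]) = -73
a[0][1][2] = 26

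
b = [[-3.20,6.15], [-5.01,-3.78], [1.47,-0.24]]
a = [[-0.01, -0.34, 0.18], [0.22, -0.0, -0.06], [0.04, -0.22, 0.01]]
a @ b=[[2.00, 1.18], [-0.79, 1.37], [0.99, 1.08]]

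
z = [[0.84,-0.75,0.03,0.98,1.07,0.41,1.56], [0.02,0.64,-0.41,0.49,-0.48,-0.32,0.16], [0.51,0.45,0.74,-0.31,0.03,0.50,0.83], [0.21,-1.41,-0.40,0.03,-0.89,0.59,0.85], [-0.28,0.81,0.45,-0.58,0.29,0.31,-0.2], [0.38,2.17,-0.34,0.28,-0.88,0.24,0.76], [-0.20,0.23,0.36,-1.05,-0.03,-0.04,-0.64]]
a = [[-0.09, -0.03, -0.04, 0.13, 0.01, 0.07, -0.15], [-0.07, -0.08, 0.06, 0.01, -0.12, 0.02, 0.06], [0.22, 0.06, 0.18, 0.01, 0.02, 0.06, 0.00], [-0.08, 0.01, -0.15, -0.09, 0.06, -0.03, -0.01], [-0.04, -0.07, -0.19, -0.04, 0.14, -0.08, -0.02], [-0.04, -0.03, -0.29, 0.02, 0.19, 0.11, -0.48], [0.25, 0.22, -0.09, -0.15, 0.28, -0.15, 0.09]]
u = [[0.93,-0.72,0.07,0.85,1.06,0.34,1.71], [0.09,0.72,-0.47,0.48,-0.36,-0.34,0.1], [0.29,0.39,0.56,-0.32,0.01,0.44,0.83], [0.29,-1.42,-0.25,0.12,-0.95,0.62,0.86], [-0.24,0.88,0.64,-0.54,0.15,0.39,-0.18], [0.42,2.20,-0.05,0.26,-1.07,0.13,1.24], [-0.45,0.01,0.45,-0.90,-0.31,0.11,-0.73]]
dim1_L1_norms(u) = [5.68, 2.56, 2.84, 4.51, 3.02, 5.37, 2.96]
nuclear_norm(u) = 9.78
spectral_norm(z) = 3.09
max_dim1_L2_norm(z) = 2.54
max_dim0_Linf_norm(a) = 0.48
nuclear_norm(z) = 9.98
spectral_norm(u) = 3.09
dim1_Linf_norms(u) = [1.71, 0.72, 0.83, 1.42, 0.88, 2.2, 0.9]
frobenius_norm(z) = 4.79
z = u + a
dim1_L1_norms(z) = [5.64, 2.52, 3.37, 4.38, 2.92, 5.05, 2.55]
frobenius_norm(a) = 0.95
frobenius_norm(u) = 4.96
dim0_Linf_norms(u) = [0.93, 2.2, 0.64, 0.9, 1.07, 0.62, 1.71]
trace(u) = 1.88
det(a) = -0.00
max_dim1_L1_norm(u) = 5.68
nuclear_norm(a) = 1.81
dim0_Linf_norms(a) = [0.25, 0.22, 0.29, 0.15, 0.28, 0.15, 0.48]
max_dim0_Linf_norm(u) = 2.2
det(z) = 0.31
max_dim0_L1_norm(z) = 6.46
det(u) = 0.00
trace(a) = 0.26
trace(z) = 2.14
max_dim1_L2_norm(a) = 0.6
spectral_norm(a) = 0.67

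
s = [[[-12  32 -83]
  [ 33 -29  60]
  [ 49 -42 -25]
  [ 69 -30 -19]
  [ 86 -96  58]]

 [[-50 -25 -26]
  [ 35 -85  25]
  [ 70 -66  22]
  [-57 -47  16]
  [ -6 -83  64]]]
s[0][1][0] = 33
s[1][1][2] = 25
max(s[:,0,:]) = 32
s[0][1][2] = 60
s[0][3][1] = -30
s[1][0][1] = -25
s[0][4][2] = 58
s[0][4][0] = 86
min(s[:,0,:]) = -83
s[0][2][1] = -42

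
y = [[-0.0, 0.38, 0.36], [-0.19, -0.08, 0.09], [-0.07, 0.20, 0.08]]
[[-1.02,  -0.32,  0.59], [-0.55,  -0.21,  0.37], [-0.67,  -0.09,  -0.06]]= y @ [[3.24, 0.50, 0.21], [-1.86, 0.18, -1.52], [-0.88, -1.09, 3.23]]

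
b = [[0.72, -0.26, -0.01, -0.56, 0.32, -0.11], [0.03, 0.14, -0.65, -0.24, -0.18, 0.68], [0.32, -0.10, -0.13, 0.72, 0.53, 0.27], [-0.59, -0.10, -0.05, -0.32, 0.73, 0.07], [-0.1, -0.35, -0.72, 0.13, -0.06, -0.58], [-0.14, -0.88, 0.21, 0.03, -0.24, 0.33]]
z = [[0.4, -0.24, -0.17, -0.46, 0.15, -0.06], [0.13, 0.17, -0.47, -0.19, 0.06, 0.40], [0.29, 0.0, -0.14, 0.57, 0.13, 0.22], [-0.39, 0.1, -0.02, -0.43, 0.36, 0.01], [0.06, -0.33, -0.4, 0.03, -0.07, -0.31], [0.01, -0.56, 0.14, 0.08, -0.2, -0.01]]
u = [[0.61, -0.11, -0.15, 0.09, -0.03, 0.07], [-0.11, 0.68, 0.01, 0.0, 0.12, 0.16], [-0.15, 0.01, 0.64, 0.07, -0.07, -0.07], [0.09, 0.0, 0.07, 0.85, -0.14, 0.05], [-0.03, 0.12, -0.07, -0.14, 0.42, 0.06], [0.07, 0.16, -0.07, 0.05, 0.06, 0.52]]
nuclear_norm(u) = 3.72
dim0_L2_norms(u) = [0.65, 0.72, 0.67, 0.87, 0.47, 0.56]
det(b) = -1.01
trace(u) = 3.72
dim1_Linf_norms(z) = [0.46, 0.47, 0.57, 0.43, 0.4, 0.56]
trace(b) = 0.68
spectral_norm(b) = 1.01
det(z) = -0.03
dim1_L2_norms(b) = [1.01, 1.0, 1.0, 1.0, 1.0, 1.0]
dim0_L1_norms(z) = [1.28, 1.4, 1.34, 1.76, 0.97, 1.01]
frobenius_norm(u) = 1.63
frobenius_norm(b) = 2.45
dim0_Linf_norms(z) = [0.4, 0.56, 0.47, 0.57, 0.36, 0.4]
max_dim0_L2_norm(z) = 0.87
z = b @ u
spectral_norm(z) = 0.95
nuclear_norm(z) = 3.72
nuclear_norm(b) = 6.01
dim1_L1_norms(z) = [1.48, 1.42, 1.35, 1.31, 1.2, 1.0]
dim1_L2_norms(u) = [0.65, 0.72, 0.67, 0.87, 0.47, 0.56]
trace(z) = -0.08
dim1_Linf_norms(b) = [0.72, 0.68, 0.72, 0.73, 0.72, 0.88]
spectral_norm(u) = 0.94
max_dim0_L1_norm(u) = 1.2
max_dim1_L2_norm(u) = 0.87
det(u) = 0.03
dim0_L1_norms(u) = [1.06, 1.08, 1.01, 1.2, 0.84, 0.93]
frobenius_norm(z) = 1.64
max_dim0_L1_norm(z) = 1.76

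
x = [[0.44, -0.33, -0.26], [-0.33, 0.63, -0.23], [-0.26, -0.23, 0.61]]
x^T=[[0.44, -0.33, -0.26],[-0.33, 0.63, -0.23],[-0.26, -0.23, 0.61]]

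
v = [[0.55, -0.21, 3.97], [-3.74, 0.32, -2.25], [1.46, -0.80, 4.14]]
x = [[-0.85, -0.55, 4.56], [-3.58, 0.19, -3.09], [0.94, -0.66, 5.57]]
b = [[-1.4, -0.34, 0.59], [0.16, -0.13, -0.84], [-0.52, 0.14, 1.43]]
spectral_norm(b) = 2.11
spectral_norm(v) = 6.90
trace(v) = 5.01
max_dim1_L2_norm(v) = 4.46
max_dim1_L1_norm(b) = 2.33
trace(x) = 4.91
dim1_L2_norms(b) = [1.56, 0.86, 1.53]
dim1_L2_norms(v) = [4.01, 4.38, 4.46]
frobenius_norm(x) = 8.75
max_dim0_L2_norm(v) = 6.16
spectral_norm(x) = 8.07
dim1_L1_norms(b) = [2.33, 1.13, 2.09]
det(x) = 1.42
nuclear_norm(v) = 10.00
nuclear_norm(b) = 3.14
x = v + b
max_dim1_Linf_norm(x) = 5.57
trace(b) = -0.10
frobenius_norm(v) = 7.43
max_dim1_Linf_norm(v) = 4.14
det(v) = 7.20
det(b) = -0.00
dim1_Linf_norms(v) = [3.97, 3.74, 4.14]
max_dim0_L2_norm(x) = 7.83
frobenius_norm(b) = 2.35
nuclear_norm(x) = 11.50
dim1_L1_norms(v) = [4.73, 6.31, 6.4]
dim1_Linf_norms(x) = [4.56, 3.58, 5.57]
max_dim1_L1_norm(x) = 7.17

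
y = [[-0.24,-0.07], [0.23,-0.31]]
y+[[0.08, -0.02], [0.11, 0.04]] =[[-0.16, -0.09], [0.34, -0.27]]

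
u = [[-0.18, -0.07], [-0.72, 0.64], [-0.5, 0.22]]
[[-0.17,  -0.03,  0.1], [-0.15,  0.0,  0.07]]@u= [[0.0, 0.01], [-0.01, 0.03]]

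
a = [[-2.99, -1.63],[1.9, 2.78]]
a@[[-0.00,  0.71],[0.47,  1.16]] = [[-0.77,-4.01],[1.31,4.57]]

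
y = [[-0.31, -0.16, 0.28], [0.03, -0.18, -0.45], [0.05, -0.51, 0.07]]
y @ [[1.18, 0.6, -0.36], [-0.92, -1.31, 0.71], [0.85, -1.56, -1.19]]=[[0.02, -0.41, -0.34], [-0.18, 0.96, 0.4], [0.59, 0.59, -0.46]]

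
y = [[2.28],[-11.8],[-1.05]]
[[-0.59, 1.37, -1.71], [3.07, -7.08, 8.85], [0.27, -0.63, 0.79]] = y @[[-0.26, 0.6, -0.75]]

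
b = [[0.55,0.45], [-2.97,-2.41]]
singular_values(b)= [3.89, 0.0]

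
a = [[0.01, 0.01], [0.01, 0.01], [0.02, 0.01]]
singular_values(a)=[0.03, 0.0]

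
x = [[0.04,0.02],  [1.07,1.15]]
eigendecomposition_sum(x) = [[0.02, -0.0], [-0.02, 0.0]] + [[0.02,0.02],  [1.09,1.15]]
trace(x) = 1.19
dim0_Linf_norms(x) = [1.07, 1.15]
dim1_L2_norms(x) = [0.04, 1.57]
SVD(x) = [[-0.03,-1.0], [-1.0,0.03]] @ diag([1.5713544832713062, 0.01565528355434245]) @ [[-0.68, -0.73], [-0.73, 0.68]]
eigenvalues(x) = [0.02, 1.17]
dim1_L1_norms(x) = [0.06, 2.22]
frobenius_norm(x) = 1.57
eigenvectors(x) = [[-0.73, -0.02], [0.69, -1.0]]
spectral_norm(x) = 1.57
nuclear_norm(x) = 1.59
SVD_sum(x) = [[0.03, 0.03], [1.07, 1.15]] + [[0.01, -0.01], [-0.00, 0.0]]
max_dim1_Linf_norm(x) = 1.15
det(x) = 0.02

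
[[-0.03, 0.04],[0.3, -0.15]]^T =[[-0.03, 0.30], [0.04, -0.15]]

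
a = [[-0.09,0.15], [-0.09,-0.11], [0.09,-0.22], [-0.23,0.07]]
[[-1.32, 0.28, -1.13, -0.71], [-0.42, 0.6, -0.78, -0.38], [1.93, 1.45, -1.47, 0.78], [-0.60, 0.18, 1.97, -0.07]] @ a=[[0.16,-0.03], [0.0,0.02], [-0.62,0.51], [0.23,-0.55]]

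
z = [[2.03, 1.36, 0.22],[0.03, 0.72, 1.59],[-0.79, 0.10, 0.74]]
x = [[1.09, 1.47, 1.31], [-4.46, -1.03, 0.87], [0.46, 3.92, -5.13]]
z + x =[[3.12,2.83,1.53], [-4.43,-0.31,2.46], [-0.33,4.02,-4.39]]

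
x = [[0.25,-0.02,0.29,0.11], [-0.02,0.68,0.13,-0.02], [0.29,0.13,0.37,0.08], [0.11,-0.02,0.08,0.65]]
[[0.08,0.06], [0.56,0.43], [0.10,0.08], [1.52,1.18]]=x @[[-2.38,-1.85], [0.56,0.43], [1.39,1.08], [2.59,2.01]]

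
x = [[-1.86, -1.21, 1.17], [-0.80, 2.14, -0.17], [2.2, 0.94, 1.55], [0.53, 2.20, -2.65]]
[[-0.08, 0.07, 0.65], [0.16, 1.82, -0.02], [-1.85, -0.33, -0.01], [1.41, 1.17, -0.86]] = x @ [[-0.32, -0.46, -0.16], [-0.1, 0.68, -0.05], [-0.68, 0.03, 0.25]]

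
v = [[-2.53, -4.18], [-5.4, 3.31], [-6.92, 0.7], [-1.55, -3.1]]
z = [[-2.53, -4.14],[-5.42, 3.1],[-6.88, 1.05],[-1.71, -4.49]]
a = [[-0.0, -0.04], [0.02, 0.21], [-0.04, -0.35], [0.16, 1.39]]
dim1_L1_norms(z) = [6.67, 8.52, 7.93, 6.2]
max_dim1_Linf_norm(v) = 6.92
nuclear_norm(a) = 1.46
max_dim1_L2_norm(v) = 6.96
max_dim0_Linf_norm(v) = 6.92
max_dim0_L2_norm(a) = 1.45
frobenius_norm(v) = 11.15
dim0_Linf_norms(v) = [6.92, 4.18]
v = z + a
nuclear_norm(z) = 16.19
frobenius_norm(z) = 11.58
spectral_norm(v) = 9.33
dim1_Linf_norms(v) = [4.18, 5.4, 6.92, 3.1]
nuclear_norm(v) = 15.44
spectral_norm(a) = 1.46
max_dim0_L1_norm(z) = 16.54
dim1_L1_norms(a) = [0.04, 0.23, 0.39, 1.55]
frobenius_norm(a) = 1.46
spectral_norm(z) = 9.32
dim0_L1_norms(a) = [0.22, 1.99]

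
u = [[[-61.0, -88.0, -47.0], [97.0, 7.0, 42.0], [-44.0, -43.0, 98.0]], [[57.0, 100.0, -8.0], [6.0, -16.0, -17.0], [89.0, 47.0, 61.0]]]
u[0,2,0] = -44.0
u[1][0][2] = -8.0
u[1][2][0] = 89.0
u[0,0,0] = -61.0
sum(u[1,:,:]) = 319.0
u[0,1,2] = 42.0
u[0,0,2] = -47.0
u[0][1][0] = 97.0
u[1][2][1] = 47.0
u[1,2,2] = 61.0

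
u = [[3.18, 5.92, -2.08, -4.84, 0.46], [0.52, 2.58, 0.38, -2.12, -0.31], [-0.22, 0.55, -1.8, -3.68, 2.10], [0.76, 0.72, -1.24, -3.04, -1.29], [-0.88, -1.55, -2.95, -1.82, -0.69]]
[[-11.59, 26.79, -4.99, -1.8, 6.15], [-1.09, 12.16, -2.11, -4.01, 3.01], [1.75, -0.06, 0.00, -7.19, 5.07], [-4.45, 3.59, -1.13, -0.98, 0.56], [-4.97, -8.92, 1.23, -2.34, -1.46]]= u @[[-1.15, 0.66, -0.32, 3.60, -0.33],  [-1.31, 4.45, -0.65, -1.2, 0.62],  [2.98, 0.6, -0.08, -0.33, 0.50],  [-1.08, 0.03, 0.08, 1.35, -0.83],  [1.72, -0.56, 0.21, -0.65, 1.19]]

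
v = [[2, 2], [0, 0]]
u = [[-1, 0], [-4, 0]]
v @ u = [[-10, 0], [0, 0]]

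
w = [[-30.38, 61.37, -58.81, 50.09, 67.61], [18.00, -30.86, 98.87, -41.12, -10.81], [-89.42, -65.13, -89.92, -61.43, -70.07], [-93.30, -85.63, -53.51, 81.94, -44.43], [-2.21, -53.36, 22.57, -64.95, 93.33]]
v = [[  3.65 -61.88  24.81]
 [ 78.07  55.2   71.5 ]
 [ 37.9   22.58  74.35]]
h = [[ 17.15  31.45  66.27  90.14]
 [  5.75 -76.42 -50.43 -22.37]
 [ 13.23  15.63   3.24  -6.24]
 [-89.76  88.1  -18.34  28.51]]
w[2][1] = -65.13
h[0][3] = 90.14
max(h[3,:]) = 88.1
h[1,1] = -76.42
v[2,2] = 74.35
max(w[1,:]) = 98.87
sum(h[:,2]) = 0.7399999999999984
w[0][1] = 61.37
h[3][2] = -18.34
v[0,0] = 3.65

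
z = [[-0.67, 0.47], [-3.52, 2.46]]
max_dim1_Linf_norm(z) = 3.52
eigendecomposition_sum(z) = [[0.0, -0.00], [0.01, -0.0]] + [[-0.67, 0.47], [-3.53, 2.46]]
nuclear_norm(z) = 4.37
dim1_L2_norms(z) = [0.82, 4.29]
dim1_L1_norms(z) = [1.14, 5.98]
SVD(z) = [[-0.19, -0.98], [-0.98, 0.19]] @ diag([4.371704243047206, 0.001418211218167637]) @ [[0.82,-0.57], [-0.57,-0.82]]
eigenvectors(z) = [[-0.57, -0.19], [-0.82, -0.98]]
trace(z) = 1.79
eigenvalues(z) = [0.0, 1.79]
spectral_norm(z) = 4.37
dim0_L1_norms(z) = [4.19, 2.93]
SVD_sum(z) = [[-0.67,0.47], [-3.52,2.46]] + [[0.00, 0.0],  [-0.0, -0.0]]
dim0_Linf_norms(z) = [3.52, 2.46]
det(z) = 0.01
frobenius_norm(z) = 4.37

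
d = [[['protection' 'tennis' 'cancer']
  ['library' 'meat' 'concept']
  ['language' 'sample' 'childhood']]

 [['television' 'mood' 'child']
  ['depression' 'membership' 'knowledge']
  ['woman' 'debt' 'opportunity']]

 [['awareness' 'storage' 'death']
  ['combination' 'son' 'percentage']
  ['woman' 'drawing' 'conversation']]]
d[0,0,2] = 'cancer'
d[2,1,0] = 'combination'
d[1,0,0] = 'television'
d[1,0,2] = 'child'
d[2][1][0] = 'combination'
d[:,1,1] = ['meat', 'membership', 'son']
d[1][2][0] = 'woman'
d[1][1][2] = 'knowledge'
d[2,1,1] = 'son'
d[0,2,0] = 'language'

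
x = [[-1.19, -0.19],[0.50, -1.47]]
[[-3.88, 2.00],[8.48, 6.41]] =x@ [[3.97, -0.93],[-4.42, -4.68]]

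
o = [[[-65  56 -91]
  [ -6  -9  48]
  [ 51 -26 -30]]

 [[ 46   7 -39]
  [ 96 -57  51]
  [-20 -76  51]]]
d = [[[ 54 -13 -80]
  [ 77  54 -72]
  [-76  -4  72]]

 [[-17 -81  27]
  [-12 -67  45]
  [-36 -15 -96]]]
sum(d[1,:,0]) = -65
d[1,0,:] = [-17, -81, 27]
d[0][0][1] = -13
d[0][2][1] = -4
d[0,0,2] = -80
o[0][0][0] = -65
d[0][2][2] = 72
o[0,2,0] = 51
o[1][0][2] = -39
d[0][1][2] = -72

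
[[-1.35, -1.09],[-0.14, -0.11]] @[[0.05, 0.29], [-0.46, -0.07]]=[[0.43, -0.32], [0.04, -0.03]]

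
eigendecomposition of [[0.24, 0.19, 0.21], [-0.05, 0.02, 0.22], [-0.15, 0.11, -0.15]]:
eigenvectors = [[(-0.81+0j), (-0.81-0j), (-0.07+0j)], [0.04-0.46j, (0.04+0.46j), (-0.66+0j)], [0.23-0.29j, (0.23+0.29j), (0.75+0j)]]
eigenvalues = [(0.17+0.18j), (0.17-0.18j), (-0.23+0j)]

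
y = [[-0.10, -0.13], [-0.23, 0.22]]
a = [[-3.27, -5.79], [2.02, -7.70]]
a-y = [[-3.17, -5.66], [2.25, -7.92]]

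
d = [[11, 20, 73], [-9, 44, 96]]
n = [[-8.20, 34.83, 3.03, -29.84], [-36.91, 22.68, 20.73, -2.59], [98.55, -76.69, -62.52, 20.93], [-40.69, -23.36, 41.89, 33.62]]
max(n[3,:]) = 41.89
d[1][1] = 44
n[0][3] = -29.84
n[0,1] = 34.83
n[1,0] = -36.91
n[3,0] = -40.69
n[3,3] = 33.62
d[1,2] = 96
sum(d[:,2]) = 169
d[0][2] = 73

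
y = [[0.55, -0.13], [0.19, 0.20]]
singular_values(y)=[0.59, 0.23]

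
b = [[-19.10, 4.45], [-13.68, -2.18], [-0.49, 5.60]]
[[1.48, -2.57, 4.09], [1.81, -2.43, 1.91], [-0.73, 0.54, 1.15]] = b @ [[-0.11, 0.16, -0.17],[-0.14, 0.11, 0.19]]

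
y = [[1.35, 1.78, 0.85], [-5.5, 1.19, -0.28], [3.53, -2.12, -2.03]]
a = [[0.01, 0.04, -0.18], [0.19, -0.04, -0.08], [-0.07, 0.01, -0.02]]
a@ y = [[-0.84,0.45,0.36], [0.19,0.46,0.34], [-0.22,-0.07,-0.02]]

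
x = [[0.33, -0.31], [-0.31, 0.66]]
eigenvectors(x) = [[-0.86, 0.51], [-0.51, -0.86]]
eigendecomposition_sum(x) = [[0.11, 0.06], [0.06, 0.04]] + [[0.22, -0.37],[-0.37, 0.62]]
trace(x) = 0.99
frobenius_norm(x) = 0.86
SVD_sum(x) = [[0.22, -0.37], [-0.37, 0.62]] + [[0.11, 0.06], [0.06, 0.04]]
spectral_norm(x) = 0.85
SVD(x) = [[-0.51, 0.86], [0.86, 0.51]] @ diag([0.8461765937530574, 0.1438234062469425]) @ [[-0.51, 0.86], [0.86, 0.51]]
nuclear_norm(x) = 0.99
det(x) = 0.12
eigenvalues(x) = [0.14, 0.85]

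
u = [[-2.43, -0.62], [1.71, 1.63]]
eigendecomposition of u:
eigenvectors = [[-0.91, 0.16], [0.41, -0.99]]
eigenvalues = [-2.15, 1.35]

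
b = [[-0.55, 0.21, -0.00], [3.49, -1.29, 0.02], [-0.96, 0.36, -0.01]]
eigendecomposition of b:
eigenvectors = [[0.15, -0.35, -0.11], [-0.95, -0.93, -0.29], [0.27, -0.08, 0.95]]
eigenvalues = [-1.86, 0.01, -0.01]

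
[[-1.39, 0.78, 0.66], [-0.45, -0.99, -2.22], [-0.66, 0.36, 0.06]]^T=[[-1.39,  -0.45,  -0.66],[0.78,  -0.99,  0.36],[0.66,  -2.22,  0.06]]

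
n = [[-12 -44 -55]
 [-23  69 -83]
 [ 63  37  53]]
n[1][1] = 69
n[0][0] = -12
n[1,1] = 69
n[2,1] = 37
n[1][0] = -23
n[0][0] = -12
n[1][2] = -83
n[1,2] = -83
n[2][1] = 37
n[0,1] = -44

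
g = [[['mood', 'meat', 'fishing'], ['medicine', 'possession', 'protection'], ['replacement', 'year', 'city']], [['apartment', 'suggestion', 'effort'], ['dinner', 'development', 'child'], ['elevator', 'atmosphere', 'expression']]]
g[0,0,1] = 'meat'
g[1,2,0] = 'elevator'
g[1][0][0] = 'apartment'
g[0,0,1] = 'meat'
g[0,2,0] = 'replacement'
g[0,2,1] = 'year'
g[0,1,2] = 'protection'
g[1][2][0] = 'elevator'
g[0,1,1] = 'possession'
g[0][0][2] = 'fishing'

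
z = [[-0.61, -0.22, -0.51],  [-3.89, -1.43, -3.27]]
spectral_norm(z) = 5.34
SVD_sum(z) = [[-0.61,-0.22,-0.51],[-3.89,-1.43,-3.27]] + [[-0.00, 0.0, 0.0], [0.00, -0.0, -0.0]]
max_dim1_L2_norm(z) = 5.28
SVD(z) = [[-0.15, -0.99], [-0.99, 0.15]] @ diag([5.343265195177737, 0.004129649166212757]) @ [[0.74, 0.27, 0.62], [0.51, -0.83, -0.24]]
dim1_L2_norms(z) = [0.82, 5.28]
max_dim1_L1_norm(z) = 8.59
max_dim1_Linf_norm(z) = 3.89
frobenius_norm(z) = 5.34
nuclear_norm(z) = 5.35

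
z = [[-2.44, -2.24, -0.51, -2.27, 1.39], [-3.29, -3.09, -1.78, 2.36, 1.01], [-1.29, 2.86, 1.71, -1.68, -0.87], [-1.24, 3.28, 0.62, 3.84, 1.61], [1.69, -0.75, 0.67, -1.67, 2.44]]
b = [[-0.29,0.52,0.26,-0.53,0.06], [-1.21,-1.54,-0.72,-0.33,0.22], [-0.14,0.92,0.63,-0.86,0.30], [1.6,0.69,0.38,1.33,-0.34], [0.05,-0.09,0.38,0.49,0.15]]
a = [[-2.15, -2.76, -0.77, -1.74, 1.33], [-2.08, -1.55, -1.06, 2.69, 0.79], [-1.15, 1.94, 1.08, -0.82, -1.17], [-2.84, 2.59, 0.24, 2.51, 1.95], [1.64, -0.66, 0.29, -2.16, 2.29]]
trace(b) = 0.28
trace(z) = 2.46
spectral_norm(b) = 2.95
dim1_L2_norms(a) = [4.2, 3.96, 2.88, 4.99, 3.62]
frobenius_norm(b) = 3.58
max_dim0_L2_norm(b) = 2.03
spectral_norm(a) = 5.99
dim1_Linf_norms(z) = [2.44, 3.29, 2.86, 3.84, 2.44]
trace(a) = 2.18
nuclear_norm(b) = 5.62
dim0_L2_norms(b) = [2.03, 1.99, 1.13, 1.77, 0.53]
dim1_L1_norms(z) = [8.85, 11.53, 8.41, 10.59, 7.22]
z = a + b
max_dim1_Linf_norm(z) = 3.84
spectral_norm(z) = 6.63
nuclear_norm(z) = 20.24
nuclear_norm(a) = 17.34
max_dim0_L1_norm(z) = 12.22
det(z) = 164.89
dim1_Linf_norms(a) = [2.76, 2.69, 1.94, 2.84, 2.29]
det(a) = 67.80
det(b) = 0.00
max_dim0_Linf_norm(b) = 1.6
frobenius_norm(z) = 10.36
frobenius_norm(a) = 8.93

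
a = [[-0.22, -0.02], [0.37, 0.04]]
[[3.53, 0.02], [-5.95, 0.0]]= a @[[-15.93, -0.49],[-1.38, 4.6]]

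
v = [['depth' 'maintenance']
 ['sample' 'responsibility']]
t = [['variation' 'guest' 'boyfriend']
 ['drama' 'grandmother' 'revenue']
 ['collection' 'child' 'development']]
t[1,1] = 'grandmother'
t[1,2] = 'revenue'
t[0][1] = 'guest'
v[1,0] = 'sample'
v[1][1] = 'responsibility'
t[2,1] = 'child'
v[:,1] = ['maintenance', 'responsibility']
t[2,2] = 'development'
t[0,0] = 'variation'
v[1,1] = 'responsibility'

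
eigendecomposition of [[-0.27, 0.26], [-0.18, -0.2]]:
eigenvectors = [[0.77+0.00j, 0.77-0.00j], [(0.1+0.63j), (0.1-0.63j)]]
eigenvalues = [(-0.24+0.21j), (-0.24-0.21j)]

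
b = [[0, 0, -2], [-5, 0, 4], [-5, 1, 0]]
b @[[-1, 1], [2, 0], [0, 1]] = [[0, -2], [5, -1], [7, -5]]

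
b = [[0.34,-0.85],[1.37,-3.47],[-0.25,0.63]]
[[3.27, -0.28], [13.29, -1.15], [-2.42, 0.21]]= b @[[4.28, -0.18], [-2.14, 0.26]]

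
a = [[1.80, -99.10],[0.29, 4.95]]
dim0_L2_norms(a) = [1.82, 99.22]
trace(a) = 6.75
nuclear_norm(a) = 99.62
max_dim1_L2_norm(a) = 99.12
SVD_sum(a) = [[1.78, -99.1], [-0.09, 4.94]] + [[0.02, 0.00],[0.38, 0.01]]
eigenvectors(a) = [[1.00+0.00j,(1-0j)], [-0.02-0.05j,(-0.02+0.05j)]]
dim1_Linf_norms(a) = [99.1, 4.95]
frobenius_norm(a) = 99.24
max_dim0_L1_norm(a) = 104.05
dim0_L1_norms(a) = [2.09, 104.05]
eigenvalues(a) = [(3.38+5.12j), (3.38-5.12j)]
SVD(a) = [[-1.0,0.05],[0.05,1.00]] @ diag([99.23957212073351, 0.3793748722958694]) @ [[-0.02, 1.00], [1.0, 0.02]]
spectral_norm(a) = 99.24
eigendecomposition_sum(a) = [[0.90+3.08j, (-49.55+32.63j)], [(0.14-0.1j), 2.48+2.04j]] + [[(0.9-3.08j), -49.55-32.63j],[0.14+0.10j, (2.48-2.04j)]]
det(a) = 37.65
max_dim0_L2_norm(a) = 99.22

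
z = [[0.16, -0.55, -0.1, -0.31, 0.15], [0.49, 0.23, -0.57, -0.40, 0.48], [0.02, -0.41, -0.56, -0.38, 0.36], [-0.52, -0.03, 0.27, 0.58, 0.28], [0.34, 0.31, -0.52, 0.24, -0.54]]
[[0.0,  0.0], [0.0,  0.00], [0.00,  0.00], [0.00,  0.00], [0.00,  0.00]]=z @ [[-0.0, 0.00], [0.00, -0.0], [-0.0, 0.0], [-0.0, 0.00], [-0.0, 0.0]]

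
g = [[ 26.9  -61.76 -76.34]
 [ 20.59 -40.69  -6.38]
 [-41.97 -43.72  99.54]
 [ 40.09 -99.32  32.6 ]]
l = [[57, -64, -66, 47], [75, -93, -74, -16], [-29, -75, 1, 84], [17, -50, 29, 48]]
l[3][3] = 48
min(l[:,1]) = -93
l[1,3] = -16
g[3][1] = -99.32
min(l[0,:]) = -66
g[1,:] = [20.59, -40.69, -6.38]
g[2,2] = 99.54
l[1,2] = -74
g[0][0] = 26.9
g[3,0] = 40.09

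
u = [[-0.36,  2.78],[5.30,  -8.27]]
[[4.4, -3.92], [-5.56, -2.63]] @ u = [[-22.36, 44.65], [-11.94, 6.29]]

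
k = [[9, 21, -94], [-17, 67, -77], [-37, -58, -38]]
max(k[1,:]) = 67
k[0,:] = [9, 21, -94]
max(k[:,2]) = -38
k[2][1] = -58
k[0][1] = 21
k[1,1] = 67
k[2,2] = -38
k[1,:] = [-17, 67, -77]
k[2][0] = -37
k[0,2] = -94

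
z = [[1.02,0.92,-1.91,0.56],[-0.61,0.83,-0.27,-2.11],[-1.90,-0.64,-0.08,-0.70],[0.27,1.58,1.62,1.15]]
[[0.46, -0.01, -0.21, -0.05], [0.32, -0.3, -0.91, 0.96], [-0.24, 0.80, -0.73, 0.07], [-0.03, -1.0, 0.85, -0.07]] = z @[[0.11, -0.34, 0.28, 0.04], [0.17, -0.36, -0.05, 0.20], [-0.13, -0.31, 0.32, 0.03], [-0.10, 0.14, 0.29, -0.39]]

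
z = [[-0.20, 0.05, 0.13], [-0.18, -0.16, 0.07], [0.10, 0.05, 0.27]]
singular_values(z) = [0.32, 0.29, 0.14]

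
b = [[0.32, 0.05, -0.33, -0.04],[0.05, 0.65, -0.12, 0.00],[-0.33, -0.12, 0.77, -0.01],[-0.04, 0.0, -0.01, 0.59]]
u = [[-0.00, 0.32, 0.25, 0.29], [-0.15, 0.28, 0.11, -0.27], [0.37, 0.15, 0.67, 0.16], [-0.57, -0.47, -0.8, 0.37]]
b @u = [[-0.11, 0.09, -0.10, 0.01], [-0.14, 0.18, 0.00, -0.18], [0.31, -0.02, 0.43, 0.06], [-0.34, -0.29, -0.49, 0.21]]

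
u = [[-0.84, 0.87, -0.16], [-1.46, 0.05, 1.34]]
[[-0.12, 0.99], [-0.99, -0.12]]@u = [[-1.34,-0.05,1.35],[1.01,-0.87,-0.00]]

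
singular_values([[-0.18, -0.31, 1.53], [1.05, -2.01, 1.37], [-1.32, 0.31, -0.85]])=[3.12, 1.2, 0.94]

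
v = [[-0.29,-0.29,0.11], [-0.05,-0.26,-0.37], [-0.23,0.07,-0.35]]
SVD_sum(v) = [[-0.07,-0.06,-0.13],[-0.19,-0.17,-0.34],[-0.16,-0.14,-0.28]] + [[-0.17,  -0.26,  0.23], [0.01,  0.01,  -0.01], [0.07,  0.10,  -0.09]] + [[-0.05, 0.04, 0.01],[0.13, -0.11, -0.02],[-0.14, 0.11, 0.02]]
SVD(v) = [[0.28, 0.93, -0.24], [0.73, -0.04, 0.68], [0.62, -0.36, -0.70]] @ diag([0.5737507292497339, 0.4182181325661573, 0.25199939340854505]) @ [[-0.45,-0.4,-0.80],[-0.44,-0.68,0.59],[0.78,-0.62,-0.13]]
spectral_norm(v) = 0.57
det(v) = -0.06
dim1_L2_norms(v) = [0.42, 0.45, 0.42]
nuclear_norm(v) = 1.24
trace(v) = -0.90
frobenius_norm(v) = 0.75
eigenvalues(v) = [(-0.54+0j), (-0.18+0.28j), (-0.18-0.28j)]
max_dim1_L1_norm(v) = 0.69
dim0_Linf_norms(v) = [0.29, 0.29, 0.37]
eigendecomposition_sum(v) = [[-0.21+0.00j, (-0.16-0j), -0.19-0.00j], [(-0.24+0j), (-0.19-0j), (-0.23-0j)], [-0.16+0.00j, (-0.12-0j), -0.15-0.00j]] + [[-0.04+0.10j,(-0.06-0.1j),0.15+0.03j], [0.10-0.03j,(-0.03+0.11j),-0.07-0.13j], [(-0.04-0.08j),0.10+0.02j,(-0.1+0.08j)]] + [[-0.04-0.10j, -0.06+0.10j, (0.15-0.03j)],[(0.1+0.03j), -0.03-0.11j, (-0.07+0.13j)],[(-0.04+0.08j), (0.1-0.02j), -0.10-0.08j]]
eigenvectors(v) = [[-0.58+0.00j,(-0.62+0j),(-0.62-0j)], [-0.68+0.00j,(0.37+0.46j),0.37-0.46j], [-0.44+0.00j,(0.35-0.38j),0.35+0.38j]]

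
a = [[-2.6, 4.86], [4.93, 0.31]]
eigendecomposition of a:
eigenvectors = [[-0.80,  -0.60], [0.6,  -0.8]]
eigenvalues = [-6.25, 3.96]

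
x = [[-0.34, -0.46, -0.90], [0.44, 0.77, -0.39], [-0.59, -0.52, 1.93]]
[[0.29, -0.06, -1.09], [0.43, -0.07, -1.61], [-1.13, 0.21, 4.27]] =x @ [[0.1, -0.02, -0.39], [0.25, -0.04, -0.94], [-0.49, 0.09, 1.84]]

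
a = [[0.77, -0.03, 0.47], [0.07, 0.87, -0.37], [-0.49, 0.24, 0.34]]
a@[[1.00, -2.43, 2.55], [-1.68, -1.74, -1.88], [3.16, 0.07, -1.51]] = [[2.31, -1.79, 1.31], [-2.56, -1.71, -0.9], [0.18, 0.8, -2.21]]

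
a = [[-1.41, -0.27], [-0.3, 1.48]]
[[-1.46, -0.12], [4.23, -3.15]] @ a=[[2.09, 0.22], [-5.02, -5.8]]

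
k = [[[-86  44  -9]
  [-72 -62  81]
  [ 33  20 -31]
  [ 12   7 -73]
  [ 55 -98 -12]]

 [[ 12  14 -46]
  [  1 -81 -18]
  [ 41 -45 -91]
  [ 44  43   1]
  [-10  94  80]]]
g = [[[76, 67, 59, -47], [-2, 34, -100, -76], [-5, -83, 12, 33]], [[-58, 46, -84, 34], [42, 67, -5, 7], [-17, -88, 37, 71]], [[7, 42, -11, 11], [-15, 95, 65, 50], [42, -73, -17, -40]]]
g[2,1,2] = 65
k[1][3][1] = 43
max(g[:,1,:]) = 95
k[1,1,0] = 1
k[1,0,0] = 12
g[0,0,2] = 59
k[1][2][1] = -45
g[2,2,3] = -40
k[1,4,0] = -10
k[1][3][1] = 43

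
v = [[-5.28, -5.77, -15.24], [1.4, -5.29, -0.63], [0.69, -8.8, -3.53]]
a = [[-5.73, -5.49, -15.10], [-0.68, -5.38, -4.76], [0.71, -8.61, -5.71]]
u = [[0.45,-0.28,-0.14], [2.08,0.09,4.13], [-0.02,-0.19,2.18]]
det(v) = 36.80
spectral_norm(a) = 20.10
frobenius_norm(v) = 20.35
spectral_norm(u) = 5.03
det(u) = 1.79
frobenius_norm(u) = 5.15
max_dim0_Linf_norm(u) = 4.13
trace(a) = -16.82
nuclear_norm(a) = 27.25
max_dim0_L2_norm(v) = 15.66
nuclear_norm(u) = 6.41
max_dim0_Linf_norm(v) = 15.24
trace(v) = -14.10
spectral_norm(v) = 18.52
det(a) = -47.40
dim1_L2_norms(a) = [17.06, 7.22, 10.36]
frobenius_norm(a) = 21.22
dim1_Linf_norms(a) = [15.1, 5.38, 8.61]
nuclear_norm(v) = 27.19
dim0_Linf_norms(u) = [2.08, 0.28, 4.13]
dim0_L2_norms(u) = [2.13, 0.35, 4.67]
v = a + u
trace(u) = 2.72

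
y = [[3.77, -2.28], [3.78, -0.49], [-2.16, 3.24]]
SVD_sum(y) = [[3.74,-2.33],[2.95,-1.83],[-3.01,1.87]] + [[0.03,0.05], [0.83,1.34], [0.85,1.37]]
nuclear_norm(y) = 8.89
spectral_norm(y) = 6.63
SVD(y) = [[-0.66, -0.02], [-0.52, -0.70], [0.53, -0.71]] @ diag([6.63392931266177, 2.256985129460743]) @ [[-0.85, 0.53], [-0.53, -0.85]]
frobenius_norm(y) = 7.01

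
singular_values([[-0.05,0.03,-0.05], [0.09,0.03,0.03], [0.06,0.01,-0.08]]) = [0.12, 0.1, 0.04]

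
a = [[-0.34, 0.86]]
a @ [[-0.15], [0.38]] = [[0.38]]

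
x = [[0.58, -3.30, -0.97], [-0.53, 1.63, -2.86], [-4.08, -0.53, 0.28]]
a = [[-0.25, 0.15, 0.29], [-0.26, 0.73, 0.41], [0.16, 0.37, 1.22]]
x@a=[[0.56, -2.68, -2.37],[-0.75, 0.05, -2.97],[1.20, -0.90, -1.06]]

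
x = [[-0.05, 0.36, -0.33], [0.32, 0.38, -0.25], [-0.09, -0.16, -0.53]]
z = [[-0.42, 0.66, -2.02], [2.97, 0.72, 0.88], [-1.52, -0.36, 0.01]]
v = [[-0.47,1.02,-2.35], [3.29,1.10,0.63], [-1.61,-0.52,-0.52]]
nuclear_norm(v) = 6.58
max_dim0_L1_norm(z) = 4.91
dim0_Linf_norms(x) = [0.32, 0.38, 0.53]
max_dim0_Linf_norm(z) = 2.97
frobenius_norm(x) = 0.93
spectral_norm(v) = 4.02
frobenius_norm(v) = 4.73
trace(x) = -0.20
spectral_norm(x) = 0.73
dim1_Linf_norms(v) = [2.35, 3.29, 1.61]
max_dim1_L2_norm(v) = 3.53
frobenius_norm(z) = 4.15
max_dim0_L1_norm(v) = 5.37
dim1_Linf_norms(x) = [0.36, 0.38, 0.53]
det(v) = 0.68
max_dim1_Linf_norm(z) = 2.97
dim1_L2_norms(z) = [2.17, 3.18, 1.56]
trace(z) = 0.31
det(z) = -1.09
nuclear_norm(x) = 1.48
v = z + x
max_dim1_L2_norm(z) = 3.18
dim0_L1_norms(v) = [5.37, 2.64, 3.5]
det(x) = 0.09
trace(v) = 0.11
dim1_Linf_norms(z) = [2.02, 2.97, 1.52]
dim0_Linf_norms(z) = [2.97, 0.72, 2.02]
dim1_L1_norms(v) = [3.84, 5.02, 2.65]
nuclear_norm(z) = 5.80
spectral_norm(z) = 3.62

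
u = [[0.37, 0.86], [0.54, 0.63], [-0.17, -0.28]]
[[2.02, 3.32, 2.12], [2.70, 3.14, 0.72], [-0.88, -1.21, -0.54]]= u @ [[4.53, 2.65, -3.10], [0.40, 2.72, 3.80]]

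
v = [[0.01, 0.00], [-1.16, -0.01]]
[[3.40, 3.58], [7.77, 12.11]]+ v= [[3.41, 3.58], [6.61, 12.10]]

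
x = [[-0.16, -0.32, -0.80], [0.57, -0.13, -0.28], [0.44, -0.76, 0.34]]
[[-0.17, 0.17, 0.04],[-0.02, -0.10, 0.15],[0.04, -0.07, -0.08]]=x@[[0.07, -0.25, 0.23], [0.06, -0.1, 0.17], [0.17, -0.12, -0.16]]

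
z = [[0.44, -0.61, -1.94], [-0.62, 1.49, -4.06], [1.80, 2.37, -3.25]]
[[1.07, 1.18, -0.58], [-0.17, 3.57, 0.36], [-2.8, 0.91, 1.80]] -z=[[0.63,1.79,1.36], [0.45,2.08,4.42], [-4.60,-1.46,5.05]]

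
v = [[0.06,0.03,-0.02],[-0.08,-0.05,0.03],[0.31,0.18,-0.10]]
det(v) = -0.000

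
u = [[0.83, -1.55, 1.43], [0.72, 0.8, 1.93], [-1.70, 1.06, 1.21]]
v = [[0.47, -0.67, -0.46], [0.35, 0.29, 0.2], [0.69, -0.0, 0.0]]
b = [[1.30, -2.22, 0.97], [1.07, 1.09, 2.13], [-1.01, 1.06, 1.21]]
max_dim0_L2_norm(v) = 0.91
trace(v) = 0.76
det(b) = 8.60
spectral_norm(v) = 1.03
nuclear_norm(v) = 1.77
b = u + v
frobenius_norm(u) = 3.94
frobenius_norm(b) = 4.25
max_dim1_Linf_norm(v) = 0.69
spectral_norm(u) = 2.71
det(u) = 8.58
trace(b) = 3.60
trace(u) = 2.84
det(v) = -0.00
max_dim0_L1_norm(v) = 1.51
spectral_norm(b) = 2.97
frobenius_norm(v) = 1.27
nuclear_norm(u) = 6.52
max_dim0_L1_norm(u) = 4.57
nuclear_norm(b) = 6.84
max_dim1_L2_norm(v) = 0.94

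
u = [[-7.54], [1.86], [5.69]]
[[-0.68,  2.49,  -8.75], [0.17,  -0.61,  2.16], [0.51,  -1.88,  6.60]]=u @ [[0.09, -0.33, 1.16]]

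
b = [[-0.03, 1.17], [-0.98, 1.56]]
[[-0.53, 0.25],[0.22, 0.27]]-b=[[-0.5, -0.92], [1.2, -1.29]]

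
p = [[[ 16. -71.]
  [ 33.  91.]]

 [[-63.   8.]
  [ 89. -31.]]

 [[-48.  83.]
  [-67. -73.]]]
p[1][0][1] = 8.0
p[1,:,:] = [[-63.0, 8.0], [89.0, -31.0]]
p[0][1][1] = 91.0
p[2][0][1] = 83.0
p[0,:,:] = [[16.0, -71.0], [33.0, 91.0]]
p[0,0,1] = -71.0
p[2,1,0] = -67.0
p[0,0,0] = 16.0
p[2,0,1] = 83.0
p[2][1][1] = -73.0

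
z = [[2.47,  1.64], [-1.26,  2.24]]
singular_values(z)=[2.99, 2.54]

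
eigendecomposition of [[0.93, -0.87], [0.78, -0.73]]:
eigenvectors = [[0.77, 0.68], [0.64, 0.73]]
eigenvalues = [0.2, -0.0]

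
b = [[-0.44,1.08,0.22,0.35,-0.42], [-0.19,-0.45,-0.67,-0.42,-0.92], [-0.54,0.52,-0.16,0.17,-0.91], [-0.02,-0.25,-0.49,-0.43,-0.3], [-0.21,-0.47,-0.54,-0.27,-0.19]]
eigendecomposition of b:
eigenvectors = [[(-0.61+0j), -0.61-0.00j, -0.34+0.00j, (-0.5+0j), (-0.55+0j)],[0.39-0.38j, 0.39+0.38j, 0.11+0.00j, -0.15+0.00j, (-0.19+0j)],[-0.28-0.23j, -0.28+0.23j, 0.44+0.00j, 0.62+0.00j, (-0.51+0j)],[0.24-0.20j, (0.24+0.2j), (-0.82+0j), -0.58+0.00j, 0.12+0.00j],[0.18-0.27j, 0.18+0.27j, (0.09+0j), (-0.01+0j), (0.62+0j)]]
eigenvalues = [(-1.04+0.69j), (-1.04-0.69j), (-0.11+0j), (0.01+0j), (0.52+0j)]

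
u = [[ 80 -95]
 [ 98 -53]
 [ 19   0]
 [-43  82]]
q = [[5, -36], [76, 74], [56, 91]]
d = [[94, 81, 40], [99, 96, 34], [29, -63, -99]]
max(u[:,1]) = 82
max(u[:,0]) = 98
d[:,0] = [94, 99, 29]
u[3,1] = 82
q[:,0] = [5, 76, 56]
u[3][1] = 82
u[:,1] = [-95, -53, 0, 82]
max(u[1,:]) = 98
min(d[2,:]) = -99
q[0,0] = 5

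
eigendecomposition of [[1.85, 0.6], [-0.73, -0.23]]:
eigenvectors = [[0.93, -0.31], [-0.37, 0.95]]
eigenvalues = [1.61, 0.01]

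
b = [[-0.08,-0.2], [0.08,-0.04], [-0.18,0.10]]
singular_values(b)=[0.23, 0.21]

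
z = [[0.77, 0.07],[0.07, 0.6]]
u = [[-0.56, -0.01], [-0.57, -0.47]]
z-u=[[1.33, 0.08],[0.64, 1.07]]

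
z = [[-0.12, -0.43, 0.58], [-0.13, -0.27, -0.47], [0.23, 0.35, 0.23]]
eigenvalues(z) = [(0.34+0j), (-0.25+0.16j), (-0.25-0.16j)]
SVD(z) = [[0.81, 0.54, 0.23], [-0.55, 0.53, 0.65], [0.23, -0.65, 0.72]] @ diag([0.7862238140324269, 0.6731483680164192, 0.05850973325128037]) @ [[0.04, -0.15, 0.99], [-0.42, -0.9, -0.12], [0.91, -0.41, -0.09]]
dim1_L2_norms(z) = [0.73, 0.56, 0.48]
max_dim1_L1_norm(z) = 1.13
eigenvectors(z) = [[(0.83+0j), 0.89+0.00j, 0.89-0.00j],[(-0.44+0j), -0.17-0.25j, -0.17+0.25j],[0.34+0.00j, (-0.33+0.07j), (-0.33-0.07j)]]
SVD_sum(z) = [[0.02, -0.09, 0.63], [-0.02, 0.06, -0.42], [0.01, -0.03, 0.18]] + [[-0.15, -0.33, -0.04], [-0.15, -0.32, -0.04], [0.19, 0.39, 0.05]] + [[0.01,-0.01,-0.00], [0.03,-0.02,-0.0], [0.04,-0.02,-0.00]]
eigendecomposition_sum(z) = [[(0.21+0j), 0.14+0.00j, (0.5+0j)], [-0.11-0.00j, -0.07-0.00j, -0.26+0.00j], [(0.09+0j), (0.06+0j), 0.21+0.00j]] + [[(-0.17-0.15j), -0.28-0.55j, 0.04-0.34j],[(-0.01+0.07j), (-0.1+0.18j), -0.10+0.05j],[(0.07+0.04j), (0.15+0.18j), 0.01+0.13j]] + [[-0.17+0.15j, (-0.28+0.55j), 0.04+0.34j], [-0.01-0.07j, (-0.1-0.18j), (-0.1-0.05j)], [0.07-0.04j, (0.15-0.18j), (0.01-0.13j)]]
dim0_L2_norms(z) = [0.29, 0.62, 0.78]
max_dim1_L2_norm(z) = 0.73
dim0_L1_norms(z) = [0.48, 1.05, 1.28]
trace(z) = -0.16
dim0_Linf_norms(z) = [0.23, 0.43, 0.58]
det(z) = 0.03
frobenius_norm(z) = 1.04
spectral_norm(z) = 0.79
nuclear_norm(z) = 1.52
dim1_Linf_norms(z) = [0.58, 0.47, 0.35]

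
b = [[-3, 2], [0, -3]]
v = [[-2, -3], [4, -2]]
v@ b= [[6, 5], [-12, 14]]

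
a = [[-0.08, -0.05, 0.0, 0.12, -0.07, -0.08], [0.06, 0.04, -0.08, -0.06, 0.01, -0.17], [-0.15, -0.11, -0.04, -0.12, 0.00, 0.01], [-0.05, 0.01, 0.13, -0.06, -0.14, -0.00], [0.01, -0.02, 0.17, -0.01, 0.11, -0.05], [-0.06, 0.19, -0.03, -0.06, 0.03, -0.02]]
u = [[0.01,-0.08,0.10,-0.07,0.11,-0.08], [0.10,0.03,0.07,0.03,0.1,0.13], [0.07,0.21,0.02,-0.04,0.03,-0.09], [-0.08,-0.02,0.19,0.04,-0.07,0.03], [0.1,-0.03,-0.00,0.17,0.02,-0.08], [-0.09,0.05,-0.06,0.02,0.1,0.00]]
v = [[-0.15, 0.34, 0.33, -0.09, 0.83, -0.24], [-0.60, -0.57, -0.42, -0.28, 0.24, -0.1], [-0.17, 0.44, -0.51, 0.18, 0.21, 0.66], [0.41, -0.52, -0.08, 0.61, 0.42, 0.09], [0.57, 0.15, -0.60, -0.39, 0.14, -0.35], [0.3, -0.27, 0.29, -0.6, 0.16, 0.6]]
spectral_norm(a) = 0.27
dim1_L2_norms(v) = [1.0, 1.0, 1.0, 1.0, 1.0, 1.0]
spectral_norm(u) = 0.27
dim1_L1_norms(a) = [0.4, 0.42, 0.43, 0.39, 0.37, 0.39]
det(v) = -1.00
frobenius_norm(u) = 0.51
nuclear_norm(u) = 1.24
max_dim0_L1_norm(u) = 0.45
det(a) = -0.00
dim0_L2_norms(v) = [1.0, 1.0, 1.0, 1.0, 1.01, 1.0]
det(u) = 0.00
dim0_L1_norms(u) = [0.45, 0.42, 0.44, 0.37, 0.43, 0.41]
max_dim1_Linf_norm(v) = 0.83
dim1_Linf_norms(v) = [0.83, 0.6, 0.66, 0.61, 0.6, 0.6]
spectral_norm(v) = 1.01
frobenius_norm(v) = 2.45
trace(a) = -0.05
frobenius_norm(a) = 0.51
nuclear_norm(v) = 6.00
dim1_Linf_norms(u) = [0.11, 0.13, 0.21, 0.19, 0.17, 0.1]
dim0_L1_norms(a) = [0.41, 0.42, 0.45, 0.43, 0.36, 0.33]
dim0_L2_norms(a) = [0.2, 0.23, 0.23, 0.2, 0.19, 0.2]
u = v @ a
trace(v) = 0.12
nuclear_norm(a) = 1.23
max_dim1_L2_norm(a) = 0.23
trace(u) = 0.12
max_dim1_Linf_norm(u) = 0.21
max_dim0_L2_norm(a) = 0.23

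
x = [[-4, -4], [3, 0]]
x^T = [[-4, 3], [-4, 0]]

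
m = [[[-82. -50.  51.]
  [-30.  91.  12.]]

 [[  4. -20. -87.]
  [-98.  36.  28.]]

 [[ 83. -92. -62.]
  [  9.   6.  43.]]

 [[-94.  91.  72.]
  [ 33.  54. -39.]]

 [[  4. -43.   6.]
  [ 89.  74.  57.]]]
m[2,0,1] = -92.0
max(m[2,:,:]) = 83.0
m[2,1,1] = 6.0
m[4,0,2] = 6.0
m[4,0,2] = 6.0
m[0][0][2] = 51.0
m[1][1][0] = -98.0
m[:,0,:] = [[-82.0, -50.0, 51.0], [4.0, -20.0, -87.0], [83.0, -92.0, -62.0], [-94.0, 91.0, 72.0], [4.0, -43.0, 6.0]]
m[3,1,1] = 54.0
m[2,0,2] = -62.0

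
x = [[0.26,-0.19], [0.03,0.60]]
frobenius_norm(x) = 0.68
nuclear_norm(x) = 0.89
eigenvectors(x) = [[-1.00, 0.51], [0.09, -0.86]]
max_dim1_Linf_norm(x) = 0.6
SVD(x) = [[-0.34, 0.94], [0.94, 0.34]] @ diag([0.6317297627040023, 0.25596387814288357]) @ [[-0.09, 1.0],[1.0, 0.09]]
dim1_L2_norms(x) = [0.32, 0.6]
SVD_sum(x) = [[0.02,  -0.21], [-0.06,  0.59]] + [[0.24, 0.02], [0.09, 0.01]]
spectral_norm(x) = 0.63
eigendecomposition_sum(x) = [[0.29, 0.17], [-0.03, -0.02]] + [[-0.03, -0.36], [0.06, 0.62]]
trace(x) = 0.86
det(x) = 0.16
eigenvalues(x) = [0.28, 0.58]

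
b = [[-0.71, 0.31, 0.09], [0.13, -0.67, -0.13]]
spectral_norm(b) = 0.93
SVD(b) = [[-0.77, 0.63], [0.63, 0.77]] @ diag([0.9292273187140981, 0.477007956071393]) @ [[0.68, -0.71, -0.16], [-0.73, -0.68, -0.09]]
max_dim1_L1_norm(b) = 1.11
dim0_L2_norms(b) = [0.72, 0.74, 0.16]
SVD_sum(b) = [[-0.49, 0.51, 0.12], [0.40, -0.42, -0.10]] + [[-0.22, -0.20, -0.03], [-0.27, -0.25, -0.03]]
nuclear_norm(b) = 1.41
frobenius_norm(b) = 1.04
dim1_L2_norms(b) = [0.78, 0.69]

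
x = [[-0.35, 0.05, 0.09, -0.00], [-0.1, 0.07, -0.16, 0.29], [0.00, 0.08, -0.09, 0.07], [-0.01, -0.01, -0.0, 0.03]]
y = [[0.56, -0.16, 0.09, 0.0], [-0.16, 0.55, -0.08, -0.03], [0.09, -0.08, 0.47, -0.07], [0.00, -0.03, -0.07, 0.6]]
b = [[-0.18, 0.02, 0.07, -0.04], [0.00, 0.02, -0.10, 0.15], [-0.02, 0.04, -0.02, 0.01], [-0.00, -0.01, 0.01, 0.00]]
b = y @ x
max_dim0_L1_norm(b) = 0.2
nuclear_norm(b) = 0.42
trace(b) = -0.18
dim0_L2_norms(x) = [0.36, 0.12, 0.2, 0.3]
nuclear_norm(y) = 2.18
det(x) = -0.00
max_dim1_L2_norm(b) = 0.2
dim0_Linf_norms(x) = [0.35, 0.08, 0.16, 0.29]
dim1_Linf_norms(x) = [0.35, 0.29, 0.09, 0.03]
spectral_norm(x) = 0.40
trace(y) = 2.18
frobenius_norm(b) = 0.27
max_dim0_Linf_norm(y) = 0.6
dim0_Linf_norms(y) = [0.56, 0.55, 0.47, 0.6]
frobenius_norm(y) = 1.14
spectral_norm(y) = 0.76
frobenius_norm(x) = 0.53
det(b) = -0.00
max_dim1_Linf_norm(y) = 0.6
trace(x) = -0.34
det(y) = 0.07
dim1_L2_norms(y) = [0.59, 0.58, 0.49, 0.6]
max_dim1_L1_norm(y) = 0.82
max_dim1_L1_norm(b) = 0.31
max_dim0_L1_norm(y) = 0.82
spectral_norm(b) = 0.22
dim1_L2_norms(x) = [0.36, 0.35, 0.14, 0.03]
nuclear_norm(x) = 0.81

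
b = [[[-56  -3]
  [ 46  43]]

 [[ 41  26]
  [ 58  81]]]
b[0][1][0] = 46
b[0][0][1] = -3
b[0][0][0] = -56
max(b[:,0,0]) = 41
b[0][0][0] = -56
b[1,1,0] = 58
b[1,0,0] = 41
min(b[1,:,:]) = 26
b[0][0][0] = -56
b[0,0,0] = -56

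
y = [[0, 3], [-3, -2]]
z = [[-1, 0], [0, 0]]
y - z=[[1, 3], [-3, -2]]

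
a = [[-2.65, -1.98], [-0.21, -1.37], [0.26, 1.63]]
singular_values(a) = [3.71, 1.34]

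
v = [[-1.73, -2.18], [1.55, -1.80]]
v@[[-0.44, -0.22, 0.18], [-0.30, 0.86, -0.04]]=[[1.42, -1.49, -0.22], [-0.14, -1.89, 0.35]]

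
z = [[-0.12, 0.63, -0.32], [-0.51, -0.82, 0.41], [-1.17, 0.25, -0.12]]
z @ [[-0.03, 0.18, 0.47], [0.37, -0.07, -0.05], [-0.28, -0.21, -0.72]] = [[0.33,0.00,0.14], [-0.4,-0.12,-0.49], [0.16,-0.2,-0.48]]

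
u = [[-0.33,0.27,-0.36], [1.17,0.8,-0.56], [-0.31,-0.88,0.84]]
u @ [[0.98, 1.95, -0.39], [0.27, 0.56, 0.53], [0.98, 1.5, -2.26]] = [[-0.60, -1.03, 1.09], [0.81, 1.89, 1.23], [0.28, 0.16, -2.24]]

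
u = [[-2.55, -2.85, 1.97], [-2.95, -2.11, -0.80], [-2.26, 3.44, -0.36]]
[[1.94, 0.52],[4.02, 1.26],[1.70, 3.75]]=u @ [[-1.01, -0.82], [-0.24, 0.55], [-0.67, 0.0]]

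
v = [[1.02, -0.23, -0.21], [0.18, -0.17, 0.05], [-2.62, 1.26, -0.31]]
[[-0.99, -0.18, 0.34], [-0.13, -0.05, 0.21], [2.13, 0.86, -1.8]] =v@[[-0.87, -0.44, 0.21], [-0.0, -0.43, -0.90], [0.49, -0.79, 0.37]]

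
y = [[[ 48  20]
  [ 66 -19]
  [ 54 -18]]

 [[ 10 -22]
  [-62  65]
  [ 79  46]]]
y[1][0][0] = 10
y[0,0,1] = 20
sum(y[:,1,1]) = 46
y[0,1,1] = -19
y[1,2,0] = 79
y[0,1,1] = -19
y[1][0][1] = -22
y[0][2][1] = -18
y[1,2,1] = 46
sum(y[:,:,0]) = 195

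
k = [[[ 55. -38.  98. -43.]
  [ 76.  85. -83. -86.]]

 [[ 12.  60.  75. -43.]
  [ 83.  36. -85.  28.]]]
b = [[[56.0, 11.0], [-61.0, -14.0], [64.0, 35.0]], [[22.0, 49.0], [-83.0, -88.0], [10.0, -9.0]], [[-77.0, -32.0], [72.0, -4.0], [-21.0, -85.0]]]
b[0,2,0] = 64.0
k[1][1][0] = 83.0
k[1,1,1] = 36.0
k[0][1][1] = 85.0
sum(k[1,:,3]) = -15.0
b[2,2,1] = -85.0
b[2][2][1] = -85.0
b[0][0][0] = 56.0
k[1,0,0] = 12.0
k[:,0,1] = [-38.0, 60.0]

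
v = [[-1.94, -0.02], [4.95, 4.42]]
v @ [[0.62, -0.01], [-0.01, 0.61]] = [[-1.20, 0.01],[3.02, 2.65]]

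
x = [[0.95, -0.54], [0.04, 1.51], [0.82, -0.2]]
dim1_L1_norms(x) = [1.49, 1.55, 1.02]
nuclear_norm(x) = 2.84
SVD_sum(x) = [[0.38, -0.81], [-0.57, 1.23], [0.22, -0.48]] + [[0.57,0.27],[0.61,0.28],[0.60,0.28]]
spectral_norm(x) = 1.70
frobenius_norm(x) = 2.05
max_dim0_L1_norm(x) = 2.25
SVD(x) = [[0.52,0.56],[-0.79,0.59],[0.31,0.58]] @ diag([1.7026890164246067, 1.1353634278710076]) @ [[0.42,-0.91], [0.91,0.42]]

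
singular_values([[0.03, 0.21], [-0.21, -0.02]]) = [0.24, 0.19]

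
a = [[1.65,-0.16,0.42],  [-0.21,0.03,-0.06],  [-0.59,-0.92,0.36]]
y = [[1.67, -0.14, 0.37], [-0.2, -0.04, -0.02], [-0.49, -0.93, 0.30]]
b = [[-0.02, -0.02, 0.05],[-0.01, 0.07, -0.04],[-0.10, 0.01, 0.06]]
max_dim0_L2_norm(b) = 0.1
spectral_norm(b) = 0.13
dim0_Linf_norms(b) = [0.1, 0.07, 0.06]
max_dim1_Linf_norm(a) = 1.65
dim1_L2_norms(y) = [1.72, 0.2, 1.09]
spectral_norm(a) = 1.79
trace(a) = 2.04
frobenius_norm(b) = 0.15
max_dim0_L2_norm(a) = 1.76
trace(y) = 1.93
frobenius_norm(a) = 2.07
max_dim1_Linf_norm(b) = 0.1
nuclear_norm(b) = 0.23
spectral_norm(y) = 1.78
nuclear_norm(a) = 2.83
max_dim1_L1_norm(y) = 2.18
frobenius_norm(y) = 2.05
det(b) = 0.00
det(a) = -0.00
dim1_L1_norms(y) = [2.18, 0.26, 1.72]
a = b + y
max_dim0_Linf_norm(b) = 0.1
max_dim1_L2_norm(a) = 1.71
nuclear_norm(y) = 2.79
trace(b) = 0.11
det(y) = 0.00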